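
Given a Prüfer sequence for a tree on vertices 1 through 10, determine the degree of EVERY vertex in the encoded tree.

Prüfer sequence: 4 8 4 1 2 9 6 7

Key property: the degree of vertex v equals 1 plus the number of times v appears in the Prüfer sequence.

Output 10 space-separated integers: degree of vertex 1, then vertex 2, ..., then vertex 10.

p_1 = 4: count[4] becomes 1
p_2 = 8: count[8] becomes 1
p_3 = 4: count[4] becomes 2
p_4 = 1: count[1] becomes 1
p_5 = 2: count[2] becomes 1
p_6 = 9: count[9] becomes 1
p_7 = 6: count[6] becomes 1
p_8 = 7: count[7] becomes 1
Degrees (1 + count): deg[1]=1+1=2, deg[2]=1+1=2, deg[3]=1+0=1, deg[4]=1+2=3, deg[5]=1+0=1, deg[6]=1+1=2, deg[7]=1+1=2, deg[8]=1+1=2, deg[9]=1+1=2, deg[10]=1+0=1

Answer: 2 2 1 3 1 2 2 2 2 1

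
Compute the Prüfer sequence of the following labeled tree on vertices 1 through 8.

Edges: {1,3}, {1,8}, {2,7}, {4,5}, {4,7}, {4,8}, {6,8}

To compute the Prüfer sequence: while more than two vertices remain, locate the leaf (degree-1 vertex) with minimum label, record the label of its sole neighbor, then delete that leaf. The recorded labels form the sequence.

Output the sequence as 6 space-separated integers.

Step 1: leaves = {2,3,5,6}. Remove smallest leaf 2, emit neighbor 7.
Step 2: leaves = {3,5,6,7}. Remove smallest leaf 3, emit neighbor 1.
Step 3: leaves = {1,5,6,7}. Remove smallest leaf 1, emit neighbor 8.
Step 4: leaves = {5,6,7}. Remove smallest leaf 5, emit neighbor 4.
Step 5: leaves = {6,7}. Remove smallest leaf 6, emit neighbor 8.
Step 6: leaves = {7,8}. Remove smallest leaf 7, emit neighbor 4.
Done: 2 vertices remain (4, 8). Sequence = [7 1 8 4 8 4]

Answer: 7 1 8 4 8 4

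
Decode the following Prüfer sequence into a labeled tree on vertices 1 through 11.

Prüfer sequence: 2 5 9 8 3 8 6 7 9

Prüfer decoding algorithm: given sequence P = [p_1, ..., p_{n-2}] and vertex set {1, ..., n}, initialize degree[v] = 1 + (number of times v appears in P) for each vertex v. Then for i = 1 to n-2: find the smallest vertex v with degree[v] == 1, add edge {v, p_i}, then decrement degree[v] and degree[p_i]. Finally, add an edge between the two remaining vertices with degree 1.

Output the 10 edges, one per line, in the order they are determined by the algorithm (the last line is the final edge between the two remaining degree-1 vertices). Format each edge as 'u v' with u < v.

Initial degrees: {1:1, 2:2, 3:2, 4:1, 5:2, 6:2, 7:2, 8:3, 9:3, 10:1, 11:1}
Step 1: smallest deg-1 vertex = 1, p_1 = 2. Add edge {1,2}. Now deg[1]=0, deg[2]=1.
Step 2: smallest deg-1 vertex = 2, p_2 = 5. Add edge {2,5}. Now deg[2]=0, deg[5]=1.
Step 3: smallest deg-1 vertex = 4, p_3 = 9. Add edge {4,9}. Now deg[4]=0, deg[9]=2.
Step 4: smallest deg-1 vertex = 5, p_4 = 8. Add edge {5,8}. Now deg[5]=0, deg[8]=2.
Step 5: smallest deg-1 vertex = 10, p_5 = 3. Add edge {3,10}. Now deg[10]=0, deg[3]=1.
Step 6: smallest deg-1 vertex = 3, p_6 = 8. Add edge {3,8}. Now deg[3]=0, deg[8]=1.
Step 7: smallest deg-1 vertex = 8, p_7 = 6. Add edge {6,8}. Now deg[8]=0, deg[6]=1.
Step 8: smallest deg-1 vertex = 6, p_8 = 7. Add edge {6,7}. Now deg[6]=0, deg[7]=1.
Step 9: smallest deg-1 vertex = 7, p_9 = 9. Add edge {7,9}. Now deg[7]=0, deg[9]=1.
Final: two remaining deg-1 vertices are 9, 11. Add edge {9,11}.

Answer: 1 2
2 5
4 9
5 8
3 10
3 8
6 8
6 7
7 9
9 11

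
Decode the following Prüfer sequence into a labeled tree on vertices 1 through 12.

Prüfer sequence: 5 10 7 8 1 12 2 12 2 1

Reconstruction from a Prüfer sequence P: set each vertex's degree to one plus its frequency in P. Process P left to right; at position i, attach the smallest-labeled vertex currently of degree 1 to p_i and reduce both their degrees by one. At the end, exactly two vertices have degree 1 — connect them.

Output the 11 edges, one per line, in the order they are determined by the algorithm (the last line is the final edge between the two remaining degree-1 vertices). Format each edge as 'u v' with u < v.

Answer: 3 5
4 10
5 7
6 8
1 7
8 12
2 9
10 12
2 11
1 2
1 12

Derivation:
Initial degrees: {1:3, 2:3, 3:1, 4:1, 5:2, 6:1, 7:2, 8:2, 9:1, 10:2, 11:1, 12:3}
Step 1: smallest deg-1 vertex = 3, p_1 = 5. Add edge {3,5}. Now deg[3]=0, deg[5]=1.
Step 2: smallest deg-1 vertex = 4, p_2 = 10. Add edge {4,10}. Now deg[4]=0, deg[10]=1.
Step 3: smallest deg-1 vertex = 5, p_3 = 7. Add edge {5,7}. Now deg[5]=0, deg[7]=1.
Step 4: smallest deg-1 vertex = 6, p_4 = 8. Add edge {6,8}. Now deg[6]=0, deg[8]=1.
Step 5: smallest deg-1 vertex = 7, p_5 = 1. Add edge {1,7}. Now deg[7]=0, deg[1]=2.
Step 6: smallest deg-1 vertex = 8, p_6 = 12. Add edge {8,12}. Now deg[8]=0, deg[12]=2.
Step 7: smallest deg-1 vertex = 9, p_7 = 2. Add edge {2,9}. Now deg[9]=0, deg[2]=2.
Step 8: smallest deg-1 vertex = 10, p_8 = 12. Add edge {10,12}. Now deg[10]=0, deg[12]=1.
Step 9: smallest deg-1 vertex = 11, p_9 = 2. Add edge {2,11}. Now deg[11]=0, deg[2]=1.
Step 10: smallest deg-1 vertex = 2, p_10 = 1. Add edge {1,2}. Now deg[2]=0, deg[1]=1.
Final: two remaining deg-1 vertices are 1, 12. Add edge {1,12}.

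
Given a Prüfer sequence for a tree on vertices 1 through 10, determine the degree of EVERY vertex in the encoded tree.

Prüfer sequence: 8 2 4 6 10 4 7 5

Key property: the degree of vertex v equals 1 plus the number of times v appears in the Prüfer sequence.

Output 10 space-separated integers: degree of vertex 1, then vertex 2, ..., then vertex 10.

Answer: 1 2 1 3 2 2 2 2 1 2

Derivation:
p_1 = 8: count[8] becomes 1
p_2 = 2: count[2] becomes 1
p_3 = 4: count[4] becomes 1
p_4 = 6: count[6] becomes 1
p_5 = 10: count[10] becomes 1
p_6 = 4: count[4] becomes 2
p_7 = 7: count[7] becomes 1
p_8 = 5: count[5] becomes 1
Degrees (1 + count): deg[1]=1+0=1, deg[2]=1+1=2, deg[3]=1+0=1, deg[4]=1+2=3, deg[5]=1+1=2, deg[6]=1+1=2, deg[7]=1+1=2, deg[8]=1+1=2, deg[9]=1+0=1, deg[10]=1+1=2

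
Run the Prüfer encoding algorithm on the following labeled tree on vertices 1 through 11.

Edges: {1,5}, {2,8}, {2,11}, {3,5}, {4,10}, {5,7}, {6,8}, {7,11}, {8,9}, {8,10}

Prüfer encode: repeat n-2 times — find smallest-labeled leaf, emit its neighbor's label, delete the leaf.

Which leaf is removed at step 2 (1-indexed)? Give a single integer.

Step 1: current leaves = {1,3,4,6,9}. Remove leaf 1 (neighbor: 5).
Step 2: current leaves = {3,4,6,9}. Remove leaf 3 (neighbor: 5).

Answer: 3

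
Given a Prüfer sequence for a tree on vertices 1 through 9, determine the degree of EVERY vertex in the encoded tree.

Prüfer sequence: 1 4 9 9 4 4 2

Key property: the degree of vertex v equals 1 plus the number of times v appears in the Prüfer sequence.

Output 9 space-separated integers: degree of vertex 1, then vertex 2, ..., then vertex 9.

Answer: 2 2 1 4 1 1 1 1 3

Derivation:
p_1 = 1: count[1] becomes 1
p_2 = 4: count[4] becomes 1
p_3 = 9: count[9] becomes 1
p_4 = 9: count[9] becomes 2
p_5 = 4: count[4] becomes 2
p_6 = 4: count[4] becomes 3
p_7 = 2: count[2] becomes 1
Degrees (1 + count): deg[1]=1+1=2, deg[2]=1+1=2, deg[3]=1+0=1, deg[4]=1+3=4, deg[5]=1+0=1, deg[6]=1+0=1, deg[7]=1+0=1, deg[8]=1+0=1, deg[9]=1+2=3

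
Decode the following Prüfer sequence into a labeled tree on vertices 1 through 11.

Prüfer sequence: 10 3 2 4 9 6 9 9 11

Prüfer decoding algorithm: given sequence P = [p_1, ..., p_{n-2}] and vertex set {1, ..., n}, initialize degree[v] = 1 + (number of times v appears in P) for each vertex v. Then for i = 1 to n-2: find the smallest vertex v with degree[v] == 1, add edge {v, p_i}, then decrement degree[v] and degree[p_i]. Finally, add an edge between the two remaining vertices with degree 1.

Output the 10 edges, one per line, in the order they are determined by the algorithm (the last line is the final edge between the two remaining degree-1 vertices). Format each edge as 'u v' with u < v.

Initial degrees: {1:1, 2:2, 3:2, 4:2, 5:1, 6:2, 7:1, 8:1, 9:4, 10:2, 11:2}
Step 1: smallest deg-1 vertex = 1, p_1 = 10. Add edge {1,10}. Now deg[1]=0, deg[10]=1.
Step 2: smallest deg-1 vertex = 5, p_2 = 3. Add edge {3,5}. Now deg[5]=0, deg[3]=1.
Step 3: smallest deg-1 vertex = 3, p_3 = 2. Add edge {2,3}. Now deg[3]=0, deg[2]=1.
Step 4: smallest deg-1 vertex = 2, p_4 = 4. Add edge {2,4}. Now deg[2]=0, deg[4]=1.
Step 5: smallest deg-1 vertex = 4, p_5 = 9. Add edge {4,9}. Now deg[4]=0, deg[9]=3.
Step 6: smallest deg-1 vertex = 7, p_6 = 6. Add edge {6,7}. Now deg[7]=0, deg[6]=1.
Step 7: smallest deg-1 vertex = 6, p_7 = 9. Add edge {6,9}. Now deg[6]=0, deg[9]=2.
Step 8: smallest deg-1 vertex = 8, p_8 = 9. Add edge {8,9}. Now deg[8]=0, deg[9]=1.
Step 9: smallest deg-1 vertex = 9, p_9 = 11. Add edge {9,11}. Now deg[9]=0, deg[11]=1.
Final: two remaining deg-1 vertices are 10, 11. Add edge {10,11}.

Answer: 1 10
3 5
2 3
2 4
4 9
6 7
6 9
8 9
9 11
10 11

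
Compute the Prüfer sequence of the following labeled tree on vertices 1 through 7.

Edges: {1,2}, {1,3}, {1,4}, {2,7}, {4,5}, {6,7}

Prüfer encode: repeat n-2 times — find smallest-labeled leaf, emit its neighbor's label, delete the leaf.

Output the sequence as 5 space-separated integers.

Step 1: leaves = {3,5,6}. Remove smallest leaf 3, emit neighbor 1.
Step 2: leaves = {5,6}. Remove smallest leaf 5, emit neighbor 4.
Step 3: leaves = {4,6}. Remove smallest leaf 4, emit neighbor 1.
Step 4: leaves = {1,6}. Remove smallest leaf 1, emit neighbor 2.
Step 5: leaves = {2,6}. Remove smallest leaf 2, emit neighbor 7.
Done: 2 vertices remain (6, 7). Sequence = [1 4 1 2 7]

Answer: 1 4 1 2 7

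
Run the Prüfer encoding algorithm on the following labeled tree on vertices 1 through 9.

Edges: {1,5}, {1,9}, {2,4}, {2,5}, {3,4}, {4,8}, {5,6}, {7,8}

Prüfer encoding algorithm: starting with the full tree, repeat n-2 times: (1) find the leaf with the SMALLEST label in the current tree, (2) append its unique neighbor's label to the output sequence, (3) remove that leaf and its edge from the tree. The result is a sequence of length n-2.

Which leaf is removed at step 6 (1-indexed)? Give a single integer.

Step 1: current leaves = {3,6,7,9}. Remove leaf 3 (neighbor: 4).
Step 2: current leaves = {6,7,9}. Remove leaf 6 (neighbor: 5).
Step 3: current leaves = {7,9}. Remove leaf 7 (neighbor: 8).
Step 4: current leaves = {8,9}. Remove leaf 8 (neighbor: 4).
Step 5: current leaves = {4,9}. Remove leaf 4 (neighbor: 2).
Step 6: current leaves = {2,9}. Remove leaf 2 (neighbor: 5).

Answer: 2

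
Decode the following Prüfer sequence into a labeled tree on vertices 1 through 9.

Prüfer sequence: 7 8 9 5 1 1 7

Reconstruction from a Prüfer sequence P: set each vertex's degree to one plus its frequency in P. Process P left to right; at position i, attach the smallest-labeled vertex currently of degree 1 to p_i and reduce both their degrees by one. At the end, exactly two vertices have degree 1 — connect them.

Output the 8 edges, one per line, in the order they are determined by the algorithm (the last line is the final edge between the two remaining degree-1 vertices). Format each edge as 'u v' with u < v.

Answer: 2 7
3 8
4 9
5 6
1 5
1 8
1 7
7 9

Derivation:
Initial degrees: {1:3, 2:1, 3:1, 4:1, 5:2, 6:1, 7:3, 8:2, 9:2}
Step 1: smallest deg-1 vertex = 2, p_1 = 7. Add edge {2,7}. Now deg[2]=0, deg[7]=2.
Step 2: smallest deg-1 vertex = 3, p_2 = 8. Add edge {3,8}. Now deg[3]=0, deg[8]=1.
Step 3: smallest deg-1 vertex = 4, p_3 = 9. Add edge {4,9}. Now deg[4]=0, deg[9]=1.
Step 4: smallest deg-1 vertex = 6, p_4 = 5. Add edge {5,6}. Now deg[6]=0, deg[5]=1.
Step 5: smallest deg-1 vertex = 5, p_5 = 1. Add edge {1,5}. Now deg[5]=0, deg[1]=2.
Step 6: smallest deg-1 vertex = 8, p_6 = 1. Add edge {1,8}. Now deg[8]=0, deg[1]=1.
Step 7: smallest deg-1 vertex = 1, p_7 = 7. Add edge {1,7}. Now deg[1]=0, deg[7]=1.
Final: two remaining deg-1 vertices are 7, 9. Add edge {7,9}.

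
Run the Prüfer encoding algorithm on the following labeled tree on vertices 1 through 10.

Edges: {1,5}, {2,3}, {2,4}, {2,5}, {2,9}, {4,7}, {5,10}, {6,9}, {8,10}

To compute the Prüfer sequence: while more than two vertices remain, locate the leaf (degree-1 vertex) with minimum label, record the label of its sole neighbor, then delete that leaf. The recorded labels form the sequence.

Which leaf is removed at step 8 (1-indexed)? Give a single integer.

Answer: 2

Derivation:
Step 1: current leaves = {1,3,6,7,8}. Remove leaf 1 (neighbor: 5).
Step 2: current leaves = {3,6,7,8}. Remove leaf 3 (neighbor: 2).
Step 3: current leaves = {6,7,8}. Remove leaf 6 (neighbor: 9).
Step 4: current leaves = {7,8,9}. Remove leaf 7 (neighbor: 4).
Step 5: current leaves = {4,8,9}. Remove leaf 4 (neighbor: 2).
Step 6: current leaves = {8,9}. Remove leaf 8 (neighbor: 10).
Step 7: current leaves = {9,10}. Remove leaf 9 (neighbor: 2).
Step 8: current leaves = {2,10}. Remove leaf 2 (neighbor: 5).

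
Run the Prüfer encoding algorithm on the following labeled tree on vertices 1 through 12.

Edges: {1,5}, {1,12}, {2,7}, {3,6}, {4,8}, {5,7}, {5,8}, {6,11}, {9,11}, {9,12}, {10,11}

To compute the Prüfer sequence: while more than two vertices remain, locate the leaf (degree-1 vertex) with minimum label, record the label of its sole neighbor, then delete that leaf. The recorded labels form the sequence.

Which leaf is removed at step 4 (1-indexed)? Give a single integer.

Answer: 6

Derivation:
Step 1: current leaves = {2,3,4,10}. Remove leaf 2 (neighbor: 7).
Step 2: current leaves = {3,4,7,10}. Remove leaf 3 (neighbor: 6).
Step 3: current leaves = {4,6,7,10}. Remove leaf 4 (neighbor: 8).
Step 4: current leaves = {6,7,8,10}. Remove leaf 6 (neighbor: 11).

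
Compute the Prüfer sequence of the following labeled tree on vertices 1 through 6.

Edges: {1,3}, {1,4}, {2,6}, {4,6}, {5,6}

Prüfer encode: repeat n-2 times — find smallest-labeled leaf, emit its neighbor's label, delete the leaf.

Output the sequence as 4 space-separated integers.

Step 1: leaves = {2,3,5}. Remove smallest leaf 2, emit neighbor 6.
Step 2: leaves = {3,5}. Remove smallest leaf 3, emit neighbor 1.
Step 3: leaves = {1,5}. Remove smallest leaf 1, emit neighbor 4.
Step 4: leaves = {4,5}. Remove smallest leaf 4, emit neighbor 6.
Done: 2 vertices remain (5, 6). Sequence = [6 1 4 6]

Answer: 6 1 4 6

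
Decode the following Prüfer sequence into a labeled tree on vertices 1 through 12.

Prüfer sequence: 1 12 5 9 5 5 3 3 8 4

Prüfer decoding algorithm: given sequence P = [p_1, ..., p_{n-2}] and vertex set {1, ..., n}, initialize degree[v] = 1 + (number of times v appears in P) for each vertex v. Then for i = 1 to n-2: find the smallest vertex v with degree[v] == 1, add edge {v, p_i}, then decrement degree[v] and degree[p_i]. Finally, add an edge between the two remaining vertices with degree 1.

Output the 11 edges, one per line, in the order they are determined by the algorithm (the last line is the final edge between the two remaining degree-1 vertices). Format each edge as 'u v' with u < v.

Answer: 1 2
1 12
5 6
7 9
5 9
5 10
3 5
3 11
3 8
4 8
4 12

Derivation:
Initial degrees: {1:2, 2:1, 3:3, 4:2, 5:4, 6:1, 7:1, 8:2, 9:2, 10:1, 11:1, 12:2}
Step 1: smallest deg-1 vertex = 2, p_1 = 1. Add edge {1,2}. Now deg[2]=0, deg[1]=1.
Step 2: smallest deg-1 vertex = 1, p_2 = 12. Add edge {1,12}. Now deg[1]=0, deg[12]=1.
Step 3: smallest deg-1 vertex = 6, p_3 = 5. Add edge {5,6}. Now deg[6]=0, deg[5]=3.
Step 4: smallest deg-1 vertex = 7, p_4 = 9. Add edge {7,9}. Now deg[7]=0, deg[9]=1.
Step 5: smallest deg-1 vertex = 9, p_5 = 5. Add edge {5,9}. Now deg[9]=0, deg[5]=2.
Step 6: smallest deg-1 vertex = 10, p_6 = 5. Add edge {5,10}. Now deg[10]=0, deg[5]=1.
Step 7: smallest deg-1 vertex = 5, p_7 = 3. Add edge {3,5}. Now deg[5]=0, deg[3]=2.
Step 8: smallest deg-1 vertex = 11, p_8 = 3. Add edge {3,11}. Now deg[11]=0, deg[3]=1.
Step 9: smallest deg-1 vertex = 3, p_9 = 8. Add edge {3,8}. Now deg[3]=0, deg[8]=1.
Step 10: smallest deg-1 vertex = 8, p_10 = 4. Add edge {4,8}. Now deg[8]=0, deg[4]=1.
Final: two remaining deg-1 vertices are 4, 12. Add edge {4,12}.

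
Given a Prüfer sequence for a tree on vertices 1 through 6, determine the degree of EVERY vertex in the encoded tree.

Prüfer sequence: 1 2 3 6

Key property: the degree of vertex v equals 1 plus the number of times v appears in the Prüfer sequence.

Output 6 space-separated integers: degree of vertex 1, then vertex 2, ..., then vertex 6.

Answer: 2 2 2 1 1 2

Derivation:
p_1 = 1: count[1] becomes 1
p_2 = 2: count[2] becomes 1
p_3 = 3: count[3] becomes 1
p_4 = 6: count[6] becomes 1
Degrees (1 + count): deg[1]=1+1=2, deg[2]=1+1=2, deg[3]=1+1=2, deg[4]=1+0=1, deg[5]=1+0=1, deg[6]=1+1=2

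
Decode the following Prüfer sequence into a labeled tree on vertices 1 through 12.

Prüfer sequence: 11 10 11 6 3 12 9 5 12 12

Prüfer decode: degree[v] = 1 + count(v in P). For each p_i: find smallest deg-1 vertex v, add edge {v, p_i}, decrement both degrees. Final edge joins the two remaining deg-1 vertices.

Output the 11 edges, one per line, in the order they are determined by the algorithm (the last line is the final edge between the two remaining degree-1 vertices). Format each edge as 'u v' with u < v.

Initial degrees: {1:1, 2:1, 3:2, 4:1, 5:2, 6:2, 7:1, 8:1, 9:2, 10:2, 11:3, 12:4}
Step 1: smallest deg-1 vertex = 1, p_1 = 11. Add edge {1,11}. Now deg[1]=0, deg[11]=2.
Step 2: smallest deg-1 vertex = 2, p_2 = 10. Add edge {2,10}. Now deg[2]=0, deg[10]=1.
Step 3: smallest deg-1 vertex = 4, p_3 = 11. Add edge {4,11}. Now deg[4]=0, deg[11]=1.
Step 4: smallest deg-1 vertex = 7, p_4 = 6. Add edge {6,7}. Now deg[7]=0, deg[6]=1.
Step 5: smallest deg-1 vertex = 6, p_5 = 3. Add edge {3,6}. Now deg[6]=0, deg[3]=1.
Step 6: smallest deg-1 vertex = 3, p_6 = 12. Add edge {3,12}. Now deg[3]=0, deg[12]=3.
Step 7: smallest deg-1 vertex = 8, p_7 = 9. Add edge {8,9}. Now deg[8]=0, deg[9]=1.
Step 8: smallest deg-1 vertex = 9, p_8 = 5. Add edge {5,9}. Now deg[9]=0, deg[5]=1.
Step 9: smallest deg-1 vertex = 5, p_9 = 12. Add edge {5,12}. Now deg[5]=0, deg[12]=2.
Step 10: smallest deg-1 vertex = 10, p_10 = 12. Add edge {10,12}. Now deg[10]=0, deg[12]=1.
Final: two remaining deg-1 vertices are 11, 12. Add edge {11,12}.

Answer: 1 11
2 10
4 11
6 7
3 6
3 12
8 9
5 9
5 12
10 12
11 12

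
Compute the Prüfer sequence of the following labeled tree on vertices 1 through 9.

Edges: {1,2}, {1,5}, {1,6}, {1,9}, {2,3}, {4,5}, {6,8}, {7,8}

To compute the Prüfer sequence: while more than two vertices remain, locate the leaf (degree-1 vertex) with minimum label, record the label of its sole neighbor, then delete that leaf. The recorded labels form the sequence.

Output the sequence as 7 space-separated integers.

Answer: 2 1 5 1 8 6 1

Derivation:
Step 1: leaves = {3,4,7,9}. Remove smallest leaf 3, emit neighbor 2.
Step 2: leaves = {2,4,7,9}. Remove smallest leaf 2, emit neighbor 1.
Step 3: leaves = {4,7,9}. Remove smallest leaf 4, emit neighbor 5.
Step 4: leaves = {5,7,9}. Remove smallest leaf 5, emit neighbor 1.
Step 5: leaves = {7,9}. Remove smallest leaf 7, emit neighbor 8.
Step 6: leaves = {8,9}. Remove smallest leaf 8, emit neighbor 6.
Step 7: leaves = {6,9}. Remove smallest leaf 6, emit neighbor 1.
Done: 2 vertices remain (1, 9). Sequence = [2 1 5 1 8 6 1]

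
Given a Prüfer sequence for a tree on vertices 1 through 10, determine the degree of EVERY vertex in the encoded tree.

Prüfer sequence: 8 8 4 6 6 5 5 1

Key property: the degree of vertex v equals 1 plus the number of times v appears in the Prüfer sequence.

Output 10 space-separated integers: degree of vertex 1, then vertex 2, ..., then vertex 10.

p_1 = 8: count[8] becomes 1
p_2 = 8: count[8] becomes 2
p_3 = 4: count[4] becomes 1
p_4 = 6: count[6] becomes 1
p_5 = 6: count[6] becomes 2
p_6 = 5: count[5] becomes 1
p_7 = 5: count[5] becomes 2
p_8 = 1: count[1] becomes 1
Degrees (1 + count): deg[1]=1+1=2, deg[2]=1+0=1, deg[3]=1+0=1, deg[4]=1+1=2, deg[5]=1+2=3, deg[6]=1+2=3, deg[7]=1+0=1, deg[8]=1+2=3, deg[9]=1+0=1, deg[10]=1+0=1

Answer: 2 1 1 2 3 3 1 3 1 1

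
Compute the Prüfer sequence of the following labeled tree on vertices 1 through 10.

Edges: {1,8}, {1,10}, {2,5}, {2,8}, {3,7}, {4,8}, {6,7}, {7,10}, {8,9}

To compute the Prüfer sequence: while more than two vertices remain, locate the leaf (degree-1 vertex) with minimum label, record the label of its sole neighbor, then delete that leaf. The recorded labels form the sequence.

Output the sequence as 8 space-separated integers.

Answer: 7 8 2 8 7 10 8 1

Derivation:
Step 1: leaves = {3,4,5,6,9}. Remove smallest leaf 3, emit neighbor 7.
Step 2: leaves = {4,5,6,9}. Remove smallest leaf 4, emit neighbor 8.
Step 3: leaves = {5,6,9}. Remove smallest leaf 5, emit neighbor 2.
Step 4: leaves = {2,6,9}. Remove smallest leaf 2, emit neighbor 8.
Step 5: leaves = {6,9}. Remove smallest leaf 6, emit neighbor 7.
Step 6: leaves = {7,9}. Remove smallest leaf 7, emit neighbor 10.
Step 7: leaves = {9,10}. Remove smallest leaf 9, emit neighbor 8.
Step 8: leaves = {8,10}. Remove smallest leaf 8, emit neighbor 1.
Done: 2 vertices remain (1, 10). Sequence = [7 8 2 8 7 10 8 1]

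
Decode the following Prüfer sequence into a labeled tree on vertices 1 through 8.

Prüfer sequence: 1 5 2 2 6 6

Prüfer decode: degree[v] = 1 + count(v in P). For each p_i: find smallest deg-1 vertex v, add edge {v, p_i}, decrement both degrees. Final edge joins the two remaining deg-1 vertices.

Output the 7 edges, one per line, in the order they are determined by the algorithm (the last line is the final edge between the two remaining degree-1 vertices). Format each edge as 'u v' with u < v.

Initial degrees: {1:2, 2:3, 3:1, 4:1, 5:2, 6:3, 7:1, 8:1}
Step 1: smallest deg-1 vertex = 3, p_1 = 1. Add edge {1,3}. Now deg[3]=0, deg[1]=1.
Step 2: smallest deg-1 vertex = 1, p_2 = 5. Add edge {1,5}. Now deg[1]=0, deg[5]=1.
Step 3: smallest deg-1 vertex = 4, p_3 = 2. Add edge {2,4}. Now deg[4]=0, deg[2]=2.
Step 4: smallest deg-1 vertex = 5, p_4 = 2. Add edge {2,5}. Now deg[5]=0, deg[2]=1.
Step 5: smallest deg-1 vertex = 2, p_5 = 6. Add edge {2,6}. Now deg[2]=0, deg[6]=2.
Step 6: smallest deg-1 vertex = 7, p_6 = 6. Add edge {6,7}. Now deg[7]=0, deg[6]=1.
Final: two remaining deg-1 vertices are 6, 8. Add edge {6,8}.

Answer: 1 3
1 5
2 4
2 5
2 6
6 7
6 8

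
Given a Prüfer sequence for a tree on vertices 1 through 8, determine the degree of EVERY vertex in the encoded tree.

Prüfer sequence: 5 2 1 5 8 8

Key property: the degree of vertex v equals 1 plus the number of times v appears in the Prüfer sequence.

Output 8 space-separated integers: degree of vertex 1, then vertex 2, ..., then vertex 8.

Answer: 2 2 1 1 3 1 1 3

Derivation:
p_1 = 5: count[5] becomes 1
p_2 = 2: count[2] becomes 1
p_3 = 1: count[1] becomes 1
p_4 = 5: count[5] becomes 2
p_5 = 8: count[8] becomes 1
p_6 = 8: count[8] becomes 2
Degrees (1 + count): deg[1]=1+1=2, deg[2]=1+1=2, deg[3]=1+0=1, deg[4]=1+0=1, deg[5]=1+2=3, deg[6]=1+0=1, deg[7]=1+0=1, deg[8]=1+2=3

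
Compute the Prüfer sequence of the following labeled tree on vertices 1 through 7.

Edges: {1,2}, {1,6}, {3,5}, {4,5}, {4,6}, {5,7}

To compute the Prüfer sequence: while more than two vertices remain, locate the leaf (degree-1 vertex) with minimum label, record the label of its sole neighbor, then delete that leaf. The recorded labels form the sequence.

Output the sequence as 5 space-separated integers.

Answer: 1 6 5 4 5

Derivation:
Step 1: leaves = {2,3,7}. Remove smallest leaf 2, emit neighbor 1.
Step 2: leaves = {1,3,7}. Remove smallest leaf 1, emit neighbor 6.
Step 3: leaves = {3,6,7}. Remove smallest leaf 3, emit neighbor 5.
Step 4: leaves = {6,7}. Remove smallest leaf 6, emit neighbor 4.
Step 5: leaves = {4,7}. Remove smallest leaf 4, emit neighbor 5.
Done: 2 vertices remain (5, 7). Sequence = [1 6 5 4 5]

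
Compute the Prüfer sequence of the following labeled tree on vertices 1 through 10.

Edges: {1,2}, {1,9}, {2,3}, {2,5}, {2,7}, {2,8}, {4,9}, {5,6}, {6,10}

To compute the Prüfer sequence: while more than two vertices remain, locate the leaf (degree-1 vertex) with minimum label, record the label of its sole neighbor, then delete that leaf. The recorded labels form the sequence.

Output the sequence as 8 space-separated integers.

Answer: 2 9 2 2 1 2 5 6

Derivation:
Step 1: leaves = {3,4,7,8,10}. Remove smallest leaf 3, emit neighbor 2.
Step 2: leaves = {4,7,8,10}. Remove smallest leaf 4, emit neighbor 9.
Step 3: leaves = {7,8,9,10}. Remove smallest leaf 7, emit neighbor 2.
Step 4: leaves = {8,9,10}. Remove smallest leaf 8, emit neighbor 2.
Step 5: leaves = {9,10}. Remove smallest leaf 9, emit neighbor 1.
Step 6: leaves = {1,10}. Remove smallest leaf 1, emit neighbor 2.
Step 7: leaves = {2,10}. Remove smallest leaf 2, emit neighbor 5.
Step 8: leaves = {5,10}. Remove smallest leaf 5, emit neighbor 6.
Done: 2 vertices remain (6, 10). Sequence = [2 9 2 2 1 2 5 6]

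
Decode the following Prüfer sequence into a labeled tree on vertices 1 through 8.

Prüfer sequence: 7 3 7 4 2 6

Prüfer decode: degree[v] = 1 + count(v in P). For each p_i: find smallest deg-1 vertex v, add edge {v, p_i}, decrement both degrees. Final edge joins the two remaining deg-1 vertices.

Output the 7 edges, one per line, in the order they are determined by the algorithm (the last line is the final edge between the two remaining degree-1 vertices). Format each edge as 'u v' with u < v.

Initial degrees: {1:1, 2:2, 3:2, 4:2, 5:1, 6:2, 7:3, 8:1}
Step 1: smallest deg-1 vertex = 1, p_1 = 7. Add edge {1,7}. Now deg[1]=0, deg[7]=2.
Step 2: smallest deg-1 vertex = 5, p_2 = 3. Add edge {3,5}. Now deg[5]=0, deg[3]=1.
Step 3: smallest deg-1 vertex = 3, p_3 = 7. Add edge {3,7}. Now deg[3]=0, deg[7]=1.
Step 4: smallest deg-1 vertex = 7, p_4 = 4. Add edge {4,7}. Now deg[7]=0, deg[4]=1.
Step 5: smallest deg-1 vertex = 4, p_5 = 2. Add edge {2,4}. Now deg[4]=0, deg[2]=1.
Step 6: smallest deg-1 vertex = 2, p_6 = 6. Add edge {2,6}. Now deg[2]=0, deg[6]=1.
Final: two remaining deg-1 vertices are 6, 8. Add edge {6,8}.

Answer: 1 7
3 5
3 7
4 7
2 4
2 6
6 8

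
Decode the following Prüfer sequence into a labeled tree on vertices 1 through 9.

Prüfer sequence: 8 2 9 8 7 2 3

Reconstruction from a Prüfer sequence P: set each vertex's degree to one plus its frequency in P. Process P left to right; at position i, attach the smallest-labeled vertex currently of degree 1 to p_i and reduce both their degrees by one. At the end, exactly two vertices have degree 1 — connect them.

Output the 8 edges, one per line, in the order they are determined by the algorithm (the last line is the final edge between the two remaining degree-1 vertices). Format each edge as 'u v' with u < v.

Initial degrees: {1:1, 2:3, 3:2, 4:1, 5:1, 6:1, 7:2, 8:3, 9:2}
Step 1: smallest deg-1 vertex = 1, p_1 = 8. Add edge {1,8}. Now deg[1]=0, deg[8]=2.
Step 2: smallest deg-1 vertex = 4, p_2 = 2. Add edge {2,4}. Now deg[4]=0, deg[2]=2.
Step 3: smallest deg-1 vertex = 5, p_3 = 9. Add edge {5,9}. Now deg[5]=0, deg[9]=1.
Step 4: smallest deg-1 vertex = 6, p_4 = 8. Add edge {6,8}. Now deg[6]=0, deg[8]=1.
Step 5: smallest deg-1 vertex = 8, p_5 = 7. Add edge {7,8}. Now deg[8]=0, deg[7]=1.
Step 6: smallest deg-1 vertex = 7, p_6 = 2. Add edge {2,7}. Now deg[7]=0, deg[2]=1.
Step 7: smallest deg-1 vertex = 2, p_7 = 3. Add edge {2,3}. Now deg[2]=0, deg[3]=1.
Final: two remaining deg-1 vertices are 3, 9. Add edge {3,9}.

Answer: 1 8
2 4
5 9
6 8
7 8
2 7
2 3
3 9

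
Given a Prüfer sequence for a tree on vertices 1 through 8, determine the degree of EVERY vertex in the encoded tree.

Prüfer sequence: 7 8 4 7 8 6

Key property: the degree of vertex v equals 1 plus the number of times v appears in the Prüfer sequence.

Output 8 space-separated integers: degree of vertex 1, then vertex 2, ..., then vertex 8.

p_1 = 7: count[7] becomes 1
p_2 = 8: count[8] becomes 1
p_3 = 4: count[4] becomes 1
p_4 = 7: count[7] becomes 2
p_5 = 8: count[8] becomes 2
p_6 = 6: count[6] becomes 1
Degrees (1 + count): deg[1]=1+0=1, deg[2]=1+0=1, deg[3]=1+0=1, deg[4]=1+1=2, deg[5]=1+0=1, deg[6]=1+1=2, deg[7]=1+2=3, deg[8]=1+2=3

Answer: 1 1 1 2 1 2 3 3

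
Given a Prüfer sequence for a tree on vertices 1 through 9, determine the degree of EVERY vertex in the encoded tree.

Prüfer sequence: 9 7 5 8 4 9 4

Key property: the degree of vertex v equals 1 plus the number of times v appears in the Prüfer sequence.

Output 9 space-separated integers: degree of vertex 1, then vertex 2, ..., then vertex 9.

p_1 = 9: count[9] becomes 1
p_2 = 7: count[7] becomes 1
p_3 = 5: count[5] becomes 1
p_4 = 8: count[8] becomes 1
p_5 = 4: count[4] becomes 1
p_6 = 9: count[9] becomes 2
p_7 = 4: count[4] becomes 2
Degrees (1 + count): deg[1]=1+0=1, deg[2]=1+0=1, deg[3]=1+0=1, deg[4]=1+2=3, deg[5]=1+1=2, deg[6]=1+0=1, deg[7]=1+1=2, deg[8]=1+1=2, deg[9]=1+2=3

Answer: 1 1 1 3 2 1 2 2 3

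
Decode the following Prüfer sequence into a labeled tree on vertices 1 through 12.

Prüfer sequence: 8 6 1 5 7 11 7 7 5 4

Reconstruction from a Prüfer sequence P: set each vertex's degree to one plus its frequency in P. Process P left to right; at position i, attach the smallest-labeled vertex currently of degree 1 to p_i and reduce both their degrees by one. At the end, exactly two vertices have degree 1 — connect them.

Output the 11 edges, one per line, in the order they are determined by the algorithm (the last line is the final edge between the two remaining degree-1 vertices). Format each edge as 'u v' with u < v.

Answer: 2 8
3 6
1 6
1 5
7 8
9 11
7 10
7 11
5 7
4 5
4 12

Derivation:
Initial degrees: {1:2, 2:1, 3:1, 4:2, 5:3, 6:2, 7:4, 8:2, 9:1, 10:1, 11:2, 12:1}
Step 1: smallest deg-1 vertex = 2, p_1 = 8. Add edge {2,8}. Now deg[2]=0, deg[8]=1.
Step 2: smallest deg-1 vertex = 3, p_2 = 6. Add edge {3,6}. Now deg[3]=0, deg[6]=1.
Step 3: smallest deg-1 vertex = 6, p_3 = 1. Add edge {1,6}. Now deg[6]=0, deg[1]=1.
Step 4: smallest deg-1 vertex = 1, p_4 = 5. Add edge {1,5}. Now deg[1]=0, deg[5]=2.
Step 5: smallest deg-1 vertex = 8, p_5 = 7. Add edge {7,8}. Now deg[8]=0, deg[7]=3.
Step 6: smallest deg-1 vertex = 9, p_6 = 11. Add edge {9,11}. Now deg[9]=0, deg[11]=1.
Step 7: smallest deg-1 vertex = 10, p_7 = 7. Add edge {7,10}. Now deg[10]=0, deg[7]=2.
Step 8: smallest deg-1 vertex = 11, p_8 = 7. Add edge {7,11}. Now deg[11]=0, deg[7]=1.
Step 9: smallest deg-1 vertex = 7, p_9 = 5. Add edge {5,7}. Now deg[7]=0, deg[5]=1.
Step 10: smallest deg-1 vertex = 5, p_10 = 4. Add edge {4,5}. Now deg[5]=0, deg[4]=1.
Final: two remaining deg-1 vertices are 4, 12. Add edge {4,12}.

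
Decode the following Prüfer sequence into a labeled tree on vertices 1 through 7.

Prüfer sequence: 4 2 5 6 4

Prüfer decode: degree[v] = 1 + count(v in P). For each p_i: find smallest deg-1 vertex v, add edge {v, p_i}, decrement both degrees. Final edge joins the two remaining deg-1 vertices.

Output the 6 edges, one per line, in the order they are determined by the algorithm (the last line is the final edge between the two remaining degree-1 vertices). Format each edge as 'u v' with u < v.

Answer: 1 4
2 3
2 5
5 6
4 6
4 7

Derivation:
Initial degrees: {1:1, 2:2, 3:1, 4:3, 5:2, 6:2, 7:1}
Step 1: smallest deg-1 vertex = 1, p_1 = 4. Add edge {1,4}. Now deg[1]=0, deg[4]=2.
Step 2: smallest deg-1 vertex = 3, p_2 = 2. Add edge {2,3}. Now deg[3]=0, deg[2]=1.
Step 3: smallest deg-1 vertex = 2, p_3 = 5. Add edge {2,5}. Now deg[2]=0, deg[5]=1.
Step 4: smallest deg-1 vertex = 5, p_4 = 6. Add edge {5,6}. Now deg[5]=0, deg[6]=1.
Step 5: smallest deg-1 vertex = 6, p_5 = 4. Add edge {4,6}. Now deg[6]=0, deg[4]=1.
Final: two remaining deg-1 vertices are 4, 7. Add edge {4,7}.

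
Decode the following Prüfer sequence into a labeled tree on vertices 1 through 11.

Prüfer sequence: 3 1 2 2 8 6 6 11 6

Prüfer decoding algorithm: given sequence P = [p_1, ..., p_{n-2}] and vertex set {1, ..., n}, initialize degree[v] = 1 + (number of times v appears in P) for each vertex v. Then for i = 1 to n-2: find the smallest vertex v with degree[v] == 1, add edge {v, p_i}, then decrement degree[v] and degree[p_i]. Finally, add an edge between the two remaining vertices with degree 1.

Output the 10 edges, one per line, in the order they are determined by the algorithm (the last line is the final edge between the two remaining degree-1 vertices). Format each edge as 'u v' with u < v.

Answer: 3 4
1 3
1 2
2 5
2 8
6 7
6 8
9 11
6 10
6 11

Derivation:
Initial degrees: {1:2, 2:3, 3:2, 4:1, 5:1, 6:4, 7:1, 8:2, 9:1, 10:1, 11:2}
Step 1: smallest deg-1 vertex = 4, p_1 = 3. Add edge {3,4}. Now deg[4]=0, deg[3]=1.
Step 2: smallest deg-1 vertex = 3, p_2 = 1. Add edge {1,3}. Now deg[3]=0, deg[1]=1.
Step 3: smallest deg-1 vertex = 1, p_3 = 2. Add edge {1,2}. Now deg[1]=0, deg[2]=2.
Step 4: smallest deg-1 vertex = 5, p_4 = 2. Add edge {2,5}. Now deg[5]=0, deg[2]=1.
Step 5: smallest deg-1 vertex = 2, p_5 = 8. Add edge {2,8}. Now deg[2]=0, deg[8]=1.
Step 6: smallest deg-1 vertex = 7, p_6 = 6. Add edge {6,7}. Now deg[7]=0, deg[6]=3.
Step 7: smallest deg-1 vertex = 8, p_7 = 6. Add edge {6,8}. Now deg[8]=0, deg[6]=2.
Step 8: smallest deg-1 vertex = 9, p_8 = 11. Add edge {9,11}. Now deg[9]=0, deg[11]=1.
Step 9: smallest deg-1 vertex = 10, p_9 = 6. Add edge {6,10}. Now deg[10]=0, deg[6]=1.
Final: two remaining deg-1 vertices are 6, 11. Add edge {6,11}.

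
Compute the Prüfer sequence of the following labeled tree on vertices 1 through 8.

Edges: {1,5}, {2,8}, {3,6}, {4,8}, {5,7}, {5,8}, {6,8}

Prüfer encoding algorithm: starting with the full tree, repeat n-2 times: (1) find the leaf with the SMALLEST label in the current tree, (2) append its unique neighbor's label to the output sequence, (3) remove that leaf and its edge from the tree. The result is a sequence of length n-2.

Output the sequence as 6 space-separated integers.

Answer: 5 8 6 8 8 5

Derivation:
Step 1: leaves = {1,2,3,4,7}. Remove smallest leaf 1, emit neighbor 5.
Step 2: leaves = {2,3,4,7}. Remove smallest leaf 2, emit neighbor 8.
Step 3: leaves = {3,4,7}. Remove smallest leaf 3, emit neighbor 6.
Step 4: leaves = {4,6,7}. Remove smallest leaf 4, emit neighbor 8.
Step 5: leaves = {6,7}. Remove smallest leaf 6, emit neighbor 8.
Step 6: leaves = {7,8}. Remove smallest leaf 7, emit neighbor 5.
Done: 2 vertices remain (5, 8). Sequence = [5 8 6 8 8 5]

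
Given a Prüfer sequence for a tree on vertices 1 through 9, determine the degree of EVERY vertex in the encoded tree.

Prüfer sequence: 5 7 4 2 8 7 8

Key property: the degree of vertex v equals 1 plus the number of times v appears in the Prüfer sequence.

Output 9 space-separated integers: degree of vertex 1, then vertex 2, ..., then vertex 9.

p_1 = 5: count[5] becomes 1
p_2 = 7: count[7] becomes 1
p_3 = 4: count[4] becomes 1
p_4 = 2: count[2] becomes 1
p_5 = 8: count[8] becomes 1
p_6 = 7: count[7] becomes 2
p_7 = 8: count[8] becomes 2
Degrees (1 + count): deg[1]=1+0=1, deg[2]=1+1=2, deg[3]=1+0=1, deg[4]=1+1=2, deg[5]=1+1=2, deg[6]=1+0=1, deg[7]=1+2=3, deg[8]=1+2=3, deg[9]=1+0=1

Answer: 1 2 1 2 2 1 3 3 1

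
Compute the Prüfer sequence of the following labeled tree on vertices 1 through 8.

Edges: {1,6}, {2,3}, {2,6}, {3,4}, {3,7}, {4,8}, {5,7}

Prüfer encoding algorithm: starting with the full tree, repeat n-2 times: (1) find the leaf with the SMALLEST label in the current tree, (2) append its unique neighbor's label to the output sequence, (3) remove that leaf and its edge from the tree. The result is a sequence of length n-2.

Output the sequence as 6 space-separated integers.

Answer: 6 7 2 3 3 4

Derivation:
Step 1: leaves = {1,5,8}. Remove smallest leaf 1, emit neighbor 6.
Step 2: leaves = {5,6,8}. Remove smallest leaf 5, emit neighbor 7.
Step 3: leaves = {6,7,8}. Remove smallest leaf 6, emit neighbor 2.
Step 4: leaves = {2,7,8}. Remove smallest leaf 2, emit neighbor 3.
Step 5: leaves = {7,8}. Remove smallest leaf 7, emit neighbor 3.
Step 6: leaves = {3,8}. Remove smallest leaf 3, emit neighbor 4.
Done: 2 vertices remain (4, 8). Sequence = [6 7 2 3 3 4]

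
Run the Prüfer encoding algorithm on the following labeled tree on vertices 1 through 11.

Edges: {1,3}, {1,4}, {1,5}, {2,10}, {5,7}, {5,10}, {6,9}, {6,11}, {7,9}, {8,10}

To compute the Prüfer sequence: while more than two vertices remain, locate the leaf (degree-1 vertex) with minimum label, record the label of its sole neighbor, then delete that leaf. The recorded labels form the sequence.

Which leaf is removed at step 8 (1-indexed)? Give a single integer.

Answer: 7

Derivation:
Step 1: current leaves = {2,3,4,8,11}. Remove leaf 2 (neighbor: 10).
Step 2: current leaves = {3,4,8,11}. Remove leaf 3 (neighbor: 1).
Step 3: current leaves = {4,8,11}. Remove leaf 4 (neighbor: 1).
Step 4: current leaves = {1,8,11}. Remove leaf 1 (neighbor: 5).
Step 5: current leaves = {8,11}. Remove leaf 8 (neighbor: 10).
Step 6: current leaves = {10,11}. Remove leaf 10 (neighbor: 5).
Step 7: current leaves = {5,11}. Remove leaf 5 (neighbor: 7).
Step 8: current leaves = {7,11}. Remove leaf 7 (neighbor: 9).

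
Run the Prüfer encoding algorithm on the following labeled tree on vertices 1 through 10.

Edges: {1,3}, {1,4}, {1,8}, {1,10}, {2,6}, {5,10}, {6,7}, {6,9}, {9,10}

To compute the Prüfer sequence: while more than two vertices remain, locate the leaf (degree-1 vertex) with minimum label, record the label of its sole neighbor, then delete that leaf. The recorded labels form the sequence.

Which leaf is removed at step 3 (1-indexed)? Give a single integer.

Answer: 4

Derivation:
Step 1: current leaves = {2,3,4,5,7,8}. Remove leaf 2 (neighbor: 6).
Step 2: current leaves = {3,4,5,7,8}. Remove leaf 3 (neighbor: 1).
Step 3: current leaves = {4,5,7,8}. Remove leaf 4 (neighbor: 1).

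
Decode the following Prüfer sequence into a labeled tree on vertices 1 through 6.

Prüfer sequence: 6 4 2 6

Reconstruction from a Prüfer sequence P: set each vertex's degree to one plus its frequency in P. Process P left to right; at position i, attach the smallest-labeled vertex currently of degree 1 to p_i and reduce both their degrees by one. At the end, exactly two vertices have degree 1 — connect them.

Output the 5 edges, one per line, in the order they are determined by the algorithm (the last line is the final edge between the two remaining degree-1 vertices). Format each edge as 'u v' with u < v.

Initial degrees: {1:1, 2:2, 3:1, 4:2, 5:1, 6:3}
Step 1: smallest deg-1 vertex = 1, p_1 = 6. Add edge {1,6}. Now deg[1]=0, deg[6]=2.
Step 2: smallest deg-1 vertex = 3, p_2 = 4. Add edge {3,4}. Now deg[3]=0, deg[4]=1.
Step 3: smallest deg-1 vertex = 4, p_3 = 2. Add edge {2,4}. Now deg[4]=0, deg[2]=1.
Step 4: smallest deg-1 vertex = 2, p_4 = 6. Add edge {2,6}. Now deg[2]=0, deg[6]=1.
Final: two remaining deg-1 vertices are 5, 6. Add edge {5,6}.

Answer: 1 6
3 4
2 4
2 6
5 6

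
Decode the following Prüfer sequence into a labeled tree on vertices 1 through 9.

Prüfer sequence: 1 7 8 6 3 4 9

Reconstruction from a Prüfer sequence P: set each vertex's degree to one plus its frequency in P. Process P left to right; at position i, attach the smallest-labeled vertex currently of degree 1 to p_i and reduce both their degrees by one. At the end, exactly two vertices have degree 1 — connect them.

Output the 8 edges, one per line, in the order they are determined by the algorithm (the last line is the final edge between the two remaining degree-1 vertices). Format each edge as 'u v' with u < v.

Initial degrees: {1:2, 2:1, 3:2, 4:2, 5:1, 6:2, 7:2, 8:2, 9:2}
Step 1: smallest deg-1 vertex = 2, p_1 = 1. Add edge {1,2}. Now deg[2]=0, deg[1]=1.
Step 2: smallest deg-1 vertex = 1, p_2 = 7. Add edge {1,7}. Now deg[1]=0, deg[7]=1.
Step 3: smallest deg-1 vertex = 5, p_3 = 8. Add edge {5,8}. Now deg[5]=0, deg[8]=1.
Step 4: smallest deg-1 vertex = 7, p_4 = 6. Add edge {6,7}. Now deg[7]=0, deg[6]=1.
Step 5: smallest deg-1 vertex = 6, p_5 = 3. Add edge {3,6}. Now deg[6]=0, deg[3]=1.
Step 6: smallest deg-1 vertex = 3, p_6 = 4. Add edge {3,4}. Now deg[3]=0, deg[4]=1.
Step 7: smallest deg-1 vertex = 4, p_7 = 9. Add edge {4,9}. Now deg[4]=0, deg[9]=1.
Final: two remaining deg-1 vertices are 8, 9. Add edge {8,9}.

Answer: 1 2
1 7
5 8
6 7
3 6
3 4
4 9
8 9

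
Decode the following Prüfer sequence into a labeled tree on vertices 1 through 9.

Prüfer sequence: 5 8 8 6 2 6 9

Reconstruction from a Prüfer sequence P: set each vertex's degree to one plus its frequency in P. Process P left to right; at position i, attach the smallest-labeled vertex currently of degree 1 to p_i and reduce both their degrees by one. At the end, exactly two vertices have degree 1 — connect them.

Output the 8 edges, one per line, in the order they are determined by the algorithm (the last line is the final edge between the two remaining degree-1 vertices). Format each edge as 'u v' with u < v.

Answer: 1 5
3 8
4 8
5 6
2 7
2 6
6 9
8 9

Derivation:
Initial degrees: {1:1, 2:2, 3:1, 4:1, 5:2, 6:3, 7:1, 8:3, 9:2}
Step 1: smallest deg-1 vertex = 1, p_1 = 5. Add edge {1,5}. Now deg[1]=0, deg[5]=1.
Step 2: smallest deg-1 vertex = 3, p_2 = 8. Add edge {3,8}. Now deg[3]=0, deg[8]=2.
Step 3: smallest deg-1 vertex = 4, p_3 = 8. Add edge {4,8}. Now deg[4]=0, deg[8]=1.
Step 4: smallest deg-1 vertex = 5, p_4 = 6. Add edge {5,6}. Now deg[5]=0, deg[6]=2.
Step 5: smallest deg-1 vertex = 7, p_5 = 2. Add edge {2,7}. Now deg[7]=0, deg[2]=1.
Step 6: smallest deg-1 vertex = 2, p_6 = 6. Add edge {2,6}. Now deg[2]=0, deg[6]=1.
Step 7: smallest deg-1 vertex = 6, p_7 = 9. Add edge {6,9}. Now deg[6]=0, deg[9]=1.
Final: two remaining deg-1 vertices are 8, 9. Add edge {8,9}.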